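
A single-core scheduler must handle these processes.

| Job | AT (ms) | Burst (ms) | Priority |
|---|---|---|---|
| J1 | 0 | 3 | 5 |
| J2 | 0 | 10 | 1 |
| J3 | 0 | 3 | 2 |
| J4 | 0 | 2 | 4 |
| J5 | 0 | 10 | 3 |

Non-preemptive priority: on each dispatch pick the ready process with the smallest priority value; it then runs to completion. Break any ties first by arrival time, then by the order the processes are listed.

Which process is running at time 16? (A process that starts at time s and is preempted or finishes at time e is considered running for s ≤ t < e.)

J5

Schedule: | J2 0-10 | J3 10-13 | J5 13-23 | J4 23-25 | J1 25-28 |
Completion: J1=28  J2=10  J3=13  J4=25  J5=23
Turnaround (C−A): J1=28  J2=10  J3=13  J4=25  J5=23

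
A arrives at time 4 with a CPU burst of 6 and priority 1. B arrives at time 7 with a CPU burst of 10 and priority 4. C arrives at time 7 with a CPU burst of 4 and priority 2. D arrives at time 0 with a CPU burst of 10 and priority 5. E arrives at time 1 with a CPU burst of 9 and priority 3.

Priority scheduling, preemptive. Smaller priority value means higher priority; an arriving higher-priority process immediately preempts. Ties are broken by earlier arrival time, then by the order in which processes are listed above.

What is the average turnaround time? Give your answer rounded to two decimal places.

Timeline: | D 0-1 | E 1-4 | A 4-10 | C 10-14 | E 14-20 | B 20-30 | D 30-39 |
Completion: A=10  B=30  C=14  D=39  E=20
Turnaround (C−A): A=6  B=23  C=7  D=39  E=19
Turnaround times: A=6, B=23, C=7, D=39, E=19
Average turnaround = (6+23+7+39+19) / 5 = 94/5 = 18.80

18.80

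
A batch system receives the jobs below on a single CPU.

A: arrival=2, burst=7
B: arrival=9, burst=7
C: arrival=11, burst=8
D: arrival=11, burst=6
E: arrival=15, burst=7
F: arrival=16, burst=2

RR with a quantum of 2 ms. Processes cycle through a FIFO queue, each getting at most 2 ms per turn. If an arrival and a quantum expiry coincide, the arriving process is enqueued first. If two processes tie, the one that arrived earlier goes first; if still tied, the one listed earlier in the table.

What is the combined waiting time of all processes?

75

Schedule: | idle 0-2 | A 2-9 | B 9-11 | C 11-13 | D 13-15 | B 15-17 | C 17-19 | E 19-21 | D 21-23 | F 23-25 | B 25-27 | C 27-29 | E 29-31 | D 31-33 | B 33-34 | C 34-36 | E 36-39 |
Completion: A=9  B=34  C=36  D=33  E=39  F=25
Waiting = turnaround − burst: A=0, B=18, C=17, D=16, E=17, F=7
Total waiting = 0 + 18 + 17 + 16 + 17 + 7 = 75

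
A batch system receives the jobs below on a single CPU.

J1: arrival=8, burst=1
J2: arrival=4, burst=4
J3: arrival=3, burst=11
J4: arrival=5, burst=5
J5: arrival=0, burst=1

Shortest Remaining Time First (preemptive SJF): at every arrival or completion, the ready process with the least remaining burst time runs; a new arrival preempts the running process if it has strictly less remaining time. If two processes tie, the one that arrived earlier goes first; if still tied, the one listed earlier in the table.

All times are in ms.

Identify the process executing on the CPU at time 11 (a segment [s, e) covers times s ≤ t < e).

J4

Timeline: | J5 0-1 | idle 1-3 | J3 3-4 | J2 4-8 | J1 8-9 | J4 9-14 | J3 14-24 |
Completion: J1=9  J2=8  J3=24  J4=14  J5=1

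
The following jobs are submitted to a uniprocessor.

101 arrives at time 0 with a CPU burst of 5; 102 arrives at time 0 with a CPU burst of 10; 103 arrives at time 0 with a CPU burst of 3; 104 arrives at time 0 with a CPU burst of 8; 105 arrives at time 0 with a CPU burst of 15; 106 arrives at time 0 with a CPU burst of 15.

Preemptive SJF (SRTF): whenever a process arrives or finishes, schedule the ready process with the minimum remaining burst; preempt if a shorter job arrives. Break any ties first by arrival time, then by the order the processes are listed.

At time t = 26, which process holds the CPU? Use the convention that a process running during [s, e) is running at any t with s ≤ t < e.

Timeline: | 103 0-3 | 101 3-8 | 104 8-16 | 102 16-26 | 105 26-41 | 106 41-56 |
Completion: 101=8  102=26  103=3  104=16  105=41  106=56
Turnaround (C−A): 101=8  102=26  103=3  104=16  105=41  106=56

105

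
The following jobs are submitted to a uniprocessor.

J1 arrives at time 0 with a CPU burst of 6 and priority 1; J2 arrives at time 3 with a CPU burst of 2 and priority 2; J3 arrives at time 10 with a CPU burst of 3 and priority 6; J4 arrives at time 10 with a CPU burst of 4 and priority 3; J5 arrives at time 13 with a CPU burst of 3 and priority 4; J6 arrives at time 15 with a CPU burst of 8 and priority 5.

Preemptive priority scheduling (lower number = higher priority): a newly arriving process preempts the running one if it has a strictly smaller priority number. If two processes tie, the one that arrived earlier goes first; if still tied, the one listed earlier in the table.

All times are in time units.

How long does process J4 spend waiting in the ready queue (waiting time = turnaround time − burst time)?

0

Timeline: | J1 0-6 | J2 6-8 | idle 8-10 | J4 10-14 | J5 14-17 | J6 17-25 | J3 25-28 |
Completion: J1=6  J2=8  J3=28  J4=14  J5=17  J6=25
Turnaround (C−A): J1=6  J2=5  J3=18  J4=4  J5=4  J6=10
Waiting(J4) = turnaround − burst = 4 − 4 = 0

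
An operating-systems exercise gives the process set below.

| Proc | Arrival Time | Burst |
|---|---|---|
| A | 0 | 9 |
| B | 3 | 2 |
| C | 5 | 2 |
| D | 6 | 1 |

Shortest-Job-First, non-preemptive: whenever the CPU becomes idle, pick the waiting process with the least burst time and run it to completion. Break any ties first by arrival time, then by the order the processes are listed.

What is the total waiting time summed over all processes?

Gantt: | A 0-9 | D 9-10 | B 10-12 | C 12-14 |
Completion: A=9  B=12  C=14  D=10
Waiting = turnaround − burst: A=0, B=7, C=7, D=3
Total waiting = 0 + 7 + 7 + 3 = 17

17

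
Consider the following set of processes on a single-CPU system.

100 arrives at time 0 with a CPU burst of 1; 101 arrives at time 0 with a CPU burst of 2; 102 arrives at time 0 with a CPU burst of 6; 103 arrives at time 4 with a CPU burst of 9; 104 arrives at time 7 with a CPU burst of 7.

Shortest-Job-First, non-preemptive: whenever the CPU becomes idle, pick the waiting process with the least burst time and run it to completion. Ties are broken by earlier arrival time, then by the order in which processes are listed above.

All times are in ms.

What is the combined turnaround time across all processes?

Timeline: | 100 0-1 | 101 1-3 | 102 3-9 | 104 9-16 | 103 16-25 |
Completion: 100=1  101=3  102=9  103=25  104=16
Turnaround (C−A): 100=1  101=3  102=9  103=21  104=9
Turnaround = completion − arrival: 100=1, 101=3, 102=9, 103=21, 104=9
Total turnaround = 1 + 3 + 9 + 21 + 9 = 43

43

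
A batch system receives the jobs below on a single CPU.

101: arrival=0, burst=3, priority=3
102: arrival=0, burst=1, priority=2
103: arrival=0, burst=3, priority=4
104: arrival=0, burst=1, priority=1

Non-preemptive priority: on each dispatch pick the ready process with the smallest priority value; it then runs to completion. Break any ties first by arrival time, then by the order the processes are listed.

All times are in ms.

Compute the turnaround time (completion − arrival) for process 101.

Timeline: | 104 0-1 | 102 1-2 | 101 2-5 | 103 5-8 |
Completion: 101=5  102=2  103=8  104=1
Turnaround(101) = completion − arrival = 5 − 0 = 5

5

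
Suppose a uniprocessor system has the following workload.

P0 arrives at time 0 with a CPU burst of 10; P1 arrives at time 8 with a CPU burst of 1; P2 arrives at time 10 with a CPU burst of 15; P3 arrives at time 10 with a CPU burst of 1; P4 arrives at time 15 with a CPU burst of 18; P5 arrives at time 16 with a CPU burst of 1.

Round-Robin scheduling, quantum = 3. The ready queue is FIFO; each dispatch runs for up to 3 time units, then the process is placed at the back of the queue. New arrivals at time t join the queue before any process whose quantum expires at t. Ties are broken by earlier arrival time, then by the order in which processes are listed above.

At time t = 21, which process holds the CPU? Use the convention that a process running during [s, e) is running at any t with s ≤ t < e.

Gantt: | P0 0-9 | P1 9-10 | P0 10-11 | P2 11-14 | P3 14-15 | P2 15-18 | P4 18-21 | P5 21-22 | P2 22-25 | P4 25-28 | P2 28-31 | P4 31-34 | P2 34-37 | P4 37-46 |
Completion: P0=11  P1=10  P2=37  P3=15  P4=46  P5=22

P5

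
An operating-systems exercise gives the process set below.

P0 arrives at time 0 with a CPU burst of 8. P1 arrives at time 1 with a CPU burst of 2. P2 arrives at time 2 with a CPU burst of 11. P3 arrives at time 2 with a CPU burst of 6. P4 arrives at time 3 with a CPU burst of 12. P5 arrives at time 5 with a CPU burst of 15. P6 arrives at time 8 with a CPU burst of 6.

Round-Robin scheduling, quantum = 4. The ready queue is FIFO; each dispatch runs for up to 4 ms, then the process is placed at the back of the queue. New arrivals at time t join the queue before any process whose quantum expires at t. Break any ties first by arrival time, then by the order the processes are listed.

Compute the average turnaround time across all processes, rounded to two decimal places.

Schedule: | P0 0-4 | P1 4-6 | P2 6-10 | P3 10-14 | P4 14-18 | P0 18-22 | P5 22-26 | P6 26-30 | P2 30-34 | P3 34-36 | P4 36-40 | P5 40-44 | P6 44-46 | P2 46-49 | P4 49-53 | P5 53-60 |
Completion: P0=22  P1=6  P2=49  P3=36  P4=53  P5=60  P6=46
Turnaround times: P0=22, P1=5, P2=47, P3=34, P4=50, P5=55, P6=38
Average turnaround = (22+5+47+34+50+55+38) / 7 = 251/7 = 35.86

35.86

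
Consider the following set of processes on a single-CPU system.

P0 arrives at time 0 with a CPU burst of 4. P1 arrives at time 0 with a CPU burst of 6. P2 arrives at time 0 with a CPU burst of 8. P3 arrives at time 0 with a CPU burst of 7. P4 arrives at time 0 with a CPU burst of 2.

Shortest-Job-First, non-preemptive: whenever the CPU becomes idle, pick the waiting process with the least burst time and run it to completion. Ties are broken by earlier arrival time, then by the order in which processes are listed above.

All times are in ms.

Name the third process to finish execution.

Schedule: | P4 0-2 | P0 2-6 | P1 6-12 | P3 12-19 | P2 19-27 |
Completion: P0=6  P1=12  P2=27  P3=19  P4=2
Finish order: P4 → P0 → P1 → P3 → P2

P1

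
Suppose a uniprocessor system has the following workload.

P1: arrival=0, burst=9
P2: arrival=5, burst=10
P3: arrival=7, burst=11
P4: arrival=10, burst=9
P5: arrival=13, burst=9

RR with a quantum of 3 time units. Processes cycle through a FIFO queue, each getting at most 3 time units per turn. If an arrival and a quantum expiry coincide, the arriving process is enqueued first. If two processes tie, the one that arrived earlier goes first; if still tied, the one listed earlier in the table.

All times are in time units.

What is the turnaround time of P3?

Timeline: | P1 0-6 | P2 6-9 | P1 9-12 | P3 12-15 | P2 15-18 | P4 18-21 | P5 21-24 | P3 24-27 | P2 27-30 | P4 30-33 | P5 33-36 | P3 36-39 | P2 39-40 | P4 40-43 | P5 43-46 | P3 46-48 |
Completion: P1=12  P2=40  P3=48  P4=43  P5=46
Turnaround (C−A): P1=12  P2=35  P3=41  P4=33  P5=33
Turnaround(P3) = completion − arrival = 48 − 7 = 41

41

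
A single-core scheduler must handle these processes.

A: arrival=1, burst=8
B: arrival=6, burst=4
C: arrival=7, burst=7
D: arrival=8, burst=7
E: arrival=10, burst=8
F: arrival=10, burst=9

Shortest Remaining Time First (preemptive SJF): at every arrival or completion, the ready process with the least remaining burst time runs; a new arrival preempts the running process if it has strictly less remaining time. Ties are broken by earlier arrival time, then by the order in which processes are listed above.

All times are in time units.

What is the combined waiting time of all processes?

Timeline: | idle 0-1 | A 1-9 | B 9-13 | C 13-20 | D 20-27 | E 27-35 | F 35-44 |
Completion: A=9  B=13  C=20  D=27  E=35  F=44
Waiting = turnaround − burst: A=0, B=3, C=6, D=12, E=17, F=25
Total waiting = 0 + 3 + 6 + 12 + 17 + 25 = 63

63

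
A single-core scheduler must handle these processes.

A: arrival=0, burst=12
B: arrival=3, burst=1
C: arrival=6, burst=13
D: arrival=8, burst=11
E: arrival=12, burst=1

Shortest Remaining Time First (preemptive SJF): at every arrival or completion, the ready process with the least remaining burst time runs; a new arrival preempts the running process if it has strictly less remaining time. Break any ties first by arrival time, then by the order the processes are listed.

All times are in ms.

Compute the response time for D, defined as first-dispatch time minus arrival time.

Schedule: | A 0-3 | B 3-4 | A 4-13 | E 13-14 | D 14-25 | C 25-38 |
Completion: A=13  B=4  C=38  D=25  E=14
Turnaround (C−A): A=13  B=1  C=32  D=17  E=2
Response(D) = first start − arrival = 14 − 8 = 6

6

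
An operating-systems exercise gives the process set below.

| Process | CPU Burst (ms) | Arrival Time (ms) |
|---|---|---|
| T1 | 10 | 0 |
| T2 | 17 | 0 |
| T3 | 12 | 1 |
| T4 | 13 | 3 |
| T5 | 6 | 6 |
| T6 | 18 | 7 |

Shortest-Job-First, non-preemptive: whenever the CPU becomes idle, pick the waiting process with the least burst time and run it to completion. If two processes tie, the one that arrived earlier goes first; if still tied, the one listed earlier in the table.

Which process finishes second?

T5

Gantt: | T1 0-10 | T5 10-16 | T3 16-28 | T4 28-41 | T2 41-58 | T6 58-76 |
Completion: T1=10  T2=58  T3=28  T4=41  T5=16  T6=76
Finish order: T1 → T5 → T3 → T4 → T2 → T6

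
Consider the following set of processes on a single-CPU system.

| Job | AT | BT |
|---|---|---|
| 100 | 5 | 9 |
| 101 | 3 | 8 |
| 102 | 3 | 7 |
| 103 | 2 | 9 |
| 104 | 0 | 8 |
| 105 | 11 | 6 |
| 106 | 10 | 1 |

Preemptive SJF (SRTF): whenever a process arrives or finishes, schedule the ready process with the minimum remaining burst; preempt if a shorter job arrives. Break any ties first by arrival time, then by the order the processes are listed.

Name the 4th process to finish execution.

105

Schedule: | 104 0-8 | 102 8-10 | 106 10-11 | 102 11-16 | 105 16-22 | 101 22-30 | 103 30-39 | 100 39-48 |
Completion: 100=48  101=30  102=16  103=39  104=8  105=22  106=11
Turnaround (C−A): 100=43  101=27  102=13  103=37  104=8  105=11  106=1
Finish order: 104 → 106 → 102 → 105 → 101 → 103 → 100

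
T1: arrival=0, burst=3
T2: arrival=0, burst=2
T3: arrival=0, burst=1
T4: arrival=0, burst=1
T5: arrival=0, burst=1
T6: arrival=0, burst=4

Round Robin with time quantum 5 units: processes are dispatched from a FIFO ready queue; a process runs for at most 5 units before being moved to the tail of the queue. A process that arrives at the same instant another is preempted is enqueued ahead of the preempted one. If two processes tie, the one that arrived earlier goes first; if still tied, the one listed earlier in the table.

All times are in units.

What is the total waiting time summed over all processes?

29

Gantt: | T1 0-3 | T2 3-5 | T3 5-6 | T4 6-7 | T5 7-8 | T6 8-12 |
Completion: T1=3  T2=5  T3=6  T4=7  T5=8  T6=12
Turnaround (C−A): T1=3  T2=5  T3=6  T4=7  T5=8  T6=12
Waiting = turnaround − burst: T1=0, T2=3, T3=5, T4=6, T5=7, T6=8
Total waiting = 0 + 3 + 5 + 6 + 7 + 8 = 29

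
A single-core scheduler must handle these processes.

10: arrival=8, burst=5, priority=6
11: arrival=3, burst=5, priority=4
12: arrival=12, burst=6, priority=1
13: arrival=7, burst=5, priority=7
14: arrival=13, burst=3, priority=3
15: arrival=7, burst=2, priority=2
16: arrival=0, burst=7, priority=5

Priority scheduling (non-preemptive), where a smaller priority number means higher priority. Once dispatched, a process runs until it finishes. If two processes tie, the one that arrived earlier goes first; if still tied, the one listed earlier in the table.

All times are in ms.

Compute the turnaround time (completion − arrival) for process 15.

Gantt: | 16 0-7 | 15 7-9 | 11 9-14 | 12 14-20 | 14 20-23 | 10 23-28 | 13 28-33 |
Completion: 10=28  11=14  12=20  13=33  14=23  15=9  16=7
Turnaround (C−A): 10=20  11=11  12=8  13=26  14=10  15=2  16=7
Turnaround(15) = completion − arrival = 9 − 7 = 2

2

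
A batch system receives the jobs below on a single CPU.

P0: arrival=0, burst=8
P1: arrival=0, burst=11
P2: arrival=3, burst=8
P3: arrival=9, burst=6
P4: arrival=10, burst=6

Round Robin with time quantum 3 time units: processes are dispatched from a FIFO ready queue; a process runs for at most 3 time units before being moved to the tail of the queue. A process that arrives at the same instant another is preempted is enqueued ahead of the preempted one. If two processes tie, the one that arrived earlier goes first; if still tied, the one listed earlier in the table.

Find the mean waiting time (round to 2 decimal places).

21.40

Timeline: | P0 0-3 | P1 3-6 | P2 6-9 | P0 9-12 | P1 12-15 | P3 15-18 | P2 18-21 | P4 21-24 | P0 24-26 | P1 26-29 | P3 29-32 | P2 32-34 | P4 34-37 | P1 37-39 |
Completion: P0=26  P1=39  P2=34  P3=32  P4=37
Turnaround (C−A): P0=26  P1=39  P2=31  P3=23  P4=27
Waiting times: P0=18, P1=28, P2=23, P3=17, P4=21
Average waiting = (18+28+23+17+21) / 5 = 107/5 = 21.40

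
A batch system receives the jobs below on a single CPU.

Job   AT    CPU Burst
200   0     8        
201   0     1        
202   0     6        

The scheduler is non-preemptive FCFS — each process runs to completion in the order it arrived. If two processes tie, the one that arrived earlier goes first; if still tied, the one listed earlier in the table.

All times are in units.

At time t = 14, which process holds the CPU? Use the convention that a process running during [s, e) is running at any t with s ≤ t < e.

Schedule: | 200 0-8 | 201 8-9 | 202 9-15 |
Completion: 200=8  201=9  202=15

202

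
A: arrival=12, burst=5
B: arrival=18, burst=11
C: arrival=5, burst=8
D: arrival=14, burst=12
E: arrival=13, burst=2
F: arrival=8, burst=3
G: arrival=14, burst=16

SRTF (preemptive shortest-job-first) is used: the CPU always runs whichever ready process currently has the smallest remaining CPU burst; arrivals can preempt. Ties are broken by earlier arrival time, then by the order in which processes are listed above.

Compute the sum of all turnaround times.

Gantt: | idle 0-5 | C 5-8 | F 8-11 | C 11-13 | E 13-15 | C 15-18 | A 18-23 | B 23-34 | D 34-46 | G 46-62 |
Completion: A=23  B=34  C=18  D=46  E=15  F=11  G=62
Turnaround (C−A): A=11  B=16  C=13  D=32  E=2  F=3  G=48
Turnaround = completion − arrival: A=11, B=16, C=13, D=32, E=2, F=3, G=48
Total turnaround = 11 + 16 + 13 + 32 + 2 + 3 + 48 = 125

125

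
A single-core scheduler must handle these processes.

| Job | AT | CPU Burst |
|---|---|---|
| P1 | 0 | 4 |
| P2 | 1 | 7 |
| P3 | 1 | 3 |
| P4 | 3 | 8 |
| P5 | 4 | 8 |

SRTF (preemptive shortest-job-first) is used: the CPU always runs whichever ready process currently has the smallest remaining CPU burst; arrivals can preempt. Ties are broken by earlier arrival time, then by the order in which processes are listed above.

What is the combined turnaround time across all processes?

68

Timeline: | P1 0-4 | P3 4-7 | P2 7-14 | P4 14-22 | P5 22-30 |
Completion: P1=4  P2=14  P3=7  P4=22  P5=30
Turnaround = completion − arrival: P1=4, P2=13, P3=6, P4=19, P5=26
Total turnaround = 4 + 13 + 6 + 19 + 26 = 68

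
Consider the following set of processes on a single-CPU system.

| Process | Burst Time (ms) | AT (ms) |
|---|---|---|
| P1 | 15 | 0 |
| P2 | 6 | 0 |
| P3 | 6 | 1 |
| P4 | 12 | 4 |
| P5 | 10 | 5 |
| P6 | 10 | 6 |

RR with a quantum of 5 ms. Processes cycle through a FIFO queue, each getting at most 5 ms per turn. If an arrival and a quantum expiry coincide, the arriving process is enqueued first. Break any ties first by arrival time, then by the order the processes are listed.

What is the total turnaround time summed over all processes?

272

Gantt: | P1 0-5 | P2 5-10 | P3 10-15 | P4 15-20 | P5 20-25 | P1 25-30 | P6 30-35 | P2 35-36 | P3 36-37 | P4 37-42 | P5 42-47 | P1 47-52 | P6 52-57 | P4 57-59 |
Completion: P1=52  P2=36  P3=37  P4=59  P5=47  P6=57
Turnaround (C−A): P1=52  P2=36  P3=36  P4=55  P5=42  P6=51
Turnaround = completion − arrival: P1=52, P2=36, P3=36, P4=55, P5=42, P6=51
Total turnaround = 52 + 36 + 36 + 55 + 42 + 51 = 272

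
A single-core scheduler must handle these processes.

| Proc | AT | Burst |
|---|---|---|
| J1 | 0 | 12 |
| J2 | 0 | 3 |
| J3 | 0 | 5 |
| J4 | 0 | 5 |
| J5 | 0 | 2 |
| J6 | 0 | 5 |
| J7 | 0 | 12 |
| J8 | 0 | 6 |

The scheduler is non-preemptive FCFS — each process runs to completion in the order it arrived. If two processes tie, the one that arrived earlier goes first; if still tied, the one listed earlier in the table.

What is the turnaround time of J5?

27

Gantt: | J1 0-12 | J2 12-15 | J3 15-20 | J4 20-25 | J5 25-27 | J6 27-32 | J7 32-44 | J8 44-50 |
Completion: J1=12  J2=15  J3=20  J4=25  J5=27  J6=32  J7=44  J8=50
Turnaround(J5) = completion − arrival = 27 − 0 = 27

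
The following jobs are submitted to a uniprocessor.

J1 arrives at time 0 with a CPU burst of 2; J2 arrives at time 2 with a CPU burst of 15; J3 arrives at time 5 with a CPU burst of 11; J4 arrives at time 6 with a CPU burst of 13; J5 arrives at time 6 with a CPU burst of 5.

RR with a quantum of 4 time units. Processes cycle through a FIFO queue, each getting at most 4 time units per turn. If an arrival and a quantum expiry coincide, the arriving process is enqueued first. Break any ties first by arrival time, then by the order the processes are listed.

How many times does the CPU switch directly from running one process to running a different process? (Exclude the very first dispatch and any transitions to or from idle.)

Gantt: | J1 0-2 | J2 2-6 | J3 6-10 | J4 10-14 | J5 14-18 | J2 18-22 | J3 22-26 | J4 26-30 | J5 30-31 | J2 31-35 | J3 35-38 | J4 38-42 | J2 42-45 | J4 45-46 |
Completion: J1=2  J2=45  J3=38  J4=46  J5=31
Turnaround (C−A): J1=2  J2=43  J3=33  J4=40  J5=25

13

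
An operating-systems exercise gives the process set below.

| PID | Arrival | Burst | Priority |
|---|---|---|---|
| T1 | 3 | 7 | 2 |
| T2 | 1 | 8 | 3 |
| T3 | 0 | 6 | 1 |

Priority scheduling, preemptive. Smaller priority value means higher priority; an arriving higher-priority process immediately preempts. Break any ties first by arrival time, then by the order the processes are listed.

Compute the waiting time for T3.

0

Timeline: | T3 0-6 | T1 6-13 | T2 13-21 |
Completion: T1=13  T2=21  T3=6
Turnaround (C−A): T1=10  T2=20  T3=6
Waiting(T3) = turnaround − burst = 6 − 6 = 0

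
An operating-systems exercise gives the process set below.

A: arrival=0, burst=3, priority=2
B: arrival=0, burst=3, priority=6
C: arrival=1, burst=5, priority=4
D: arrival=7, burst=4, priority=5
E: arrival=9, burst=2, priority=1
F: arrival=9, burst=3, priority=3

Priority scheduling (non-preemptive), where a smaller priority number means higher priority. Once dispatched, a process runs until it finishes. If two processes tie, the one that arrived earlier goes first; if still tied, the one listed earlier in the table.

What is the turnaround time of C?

7

Timeline: | A 0-3 | C 3-8 | D 8-12 | E 12-14 | F 14-17 | B 17-20 |
Completion: A=3  B=20  C=8  D=12  E=14  F=17
Turnaround (C−A): A=3  B=20  C=7  D=5  E=5  F=8
Turnaround(C) = completion − arrival = 8 − 1 = 7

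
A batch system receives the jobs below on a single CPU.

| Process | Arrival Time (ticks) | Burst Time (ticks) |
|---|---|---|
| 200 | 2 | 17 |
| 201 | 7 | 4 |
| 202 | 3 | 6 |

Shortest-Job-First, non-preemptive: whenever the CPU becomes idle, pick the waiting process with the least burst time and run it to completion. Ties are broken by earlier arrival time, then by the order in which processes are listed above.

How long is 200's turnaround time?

Gantt: | idle 0-2 | 200 2-19 | 201 19-23 | 202 23-29 |
Completion: 200=19  201=23  202=29
Turnaround (C−A): 200=17  201=16  202=26
Turnaround(200) = completion − arrival = 19 − 2 = 17

17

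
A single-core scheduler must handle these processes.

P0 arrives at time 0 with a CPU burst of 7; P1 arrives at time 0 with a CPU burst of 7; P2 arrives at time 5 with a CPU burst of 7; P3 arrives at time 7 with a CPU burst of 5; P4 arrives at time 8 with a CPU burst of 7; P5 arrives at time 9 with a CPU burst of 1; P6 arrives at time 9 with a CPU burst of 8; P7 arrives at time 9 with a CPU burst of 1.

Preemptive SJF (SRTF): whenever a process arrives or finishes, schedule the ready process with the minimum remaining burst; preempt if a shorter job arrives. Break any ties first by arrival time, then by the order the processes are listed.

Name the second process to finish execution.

Gantt: | P0 0-7 | P3 7-9 | P5 9-10 | P7 10-11 | P3 11-14 | P1 14-21 | P2 21-28 | P4 28-35 | P6 35-43 |
Completion: P0=7  P1=21  P2=28  P3=14  P4=35  P5=10  P6=43  P7=11
Turnaround (C−A): P0=7  P1=21  P2=23  P3=7  P4=27  P5=1  P6=34  P7=2
Finish order: P0 → P5 → P7 → P3 → P1 → P2 → P4 → P6

P5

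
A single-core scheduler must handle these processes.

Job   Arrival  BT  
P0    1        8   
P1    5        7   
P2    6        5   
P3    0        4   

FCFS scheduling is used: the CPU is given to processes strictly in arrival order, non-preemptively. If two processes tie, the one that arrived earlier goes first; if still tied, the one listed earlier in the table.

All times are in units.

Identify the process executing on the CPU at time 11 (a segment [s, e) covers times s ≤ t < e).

Timeline: | P3 0-4 | P0 4-12 | P1 12-19 | P2 19-24 |
Completion: P0=12  P1=19  P2=24  P3=4
Turnaround (C−A): P0=11  P1=14  P2=18  P3=4

P0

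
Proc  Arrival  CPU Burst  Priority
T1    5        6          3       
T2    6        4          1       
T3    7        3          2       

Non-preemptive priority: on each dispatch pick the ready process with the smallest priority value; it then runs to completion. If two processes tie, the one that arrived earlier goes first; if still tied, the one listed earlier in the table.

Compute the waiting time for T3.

8

Timeline: | idle 0-5 | T1 5-11 | T2 11-15 | T3 15-18 |
Completion: T1=11  T2=15  T3=18
Turnaround (C−A): T1=6  T2=9  T3=11
Waiting(T3) = turnaround − burst = 11 − 3 = 8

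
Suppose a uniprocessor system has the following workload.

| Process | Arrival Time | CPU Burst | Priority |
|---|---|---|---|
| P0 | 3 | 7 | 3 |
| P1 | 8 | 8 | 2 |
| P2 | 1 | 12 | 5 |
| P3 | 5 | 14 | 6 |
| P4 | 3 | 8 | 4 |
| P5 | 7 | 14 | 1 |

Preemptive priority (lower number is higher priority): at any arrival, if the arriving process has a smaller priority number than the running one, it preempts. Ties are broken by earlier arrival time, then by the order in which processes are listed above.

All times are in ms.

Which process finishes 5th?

P2

Schedule: | idle 0-1 | P2 1-3 | P0 3-7 | P5 7-21 | P1 21-29 | P0 29-32 | P4 32-40 | P2 40-50 | P3 50-64 |
Completion: P0=32  P1=29  P2=50  P3=64  P4=40  P5=21
Turnaround (C−A): P0=29  P1=21  P2=49  P3=59  P4=37  P5=14
Finish order: P5 → P1 → P0 → P4 → P2 → P3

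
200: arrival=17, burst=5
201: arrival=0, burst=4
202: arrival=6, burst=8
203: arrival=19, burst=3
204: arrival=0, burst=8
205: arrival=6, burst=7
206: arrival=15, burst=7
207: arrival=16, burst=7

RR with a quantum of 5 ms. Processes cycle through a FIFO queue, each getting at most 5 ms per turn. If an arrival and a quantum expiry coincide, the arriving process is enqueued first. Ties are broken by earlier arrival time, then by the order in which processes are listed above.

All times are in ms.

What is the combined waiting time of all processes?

Schedule: | 201 0-4 | 204 4-9 | 202 9-14 | 205 14-19 | 204 19-22 | 202 22-25 | 206 25-30 | 207 30-35 | 200 35-40 | 203 40-43 | 205 43-45 | 206 45-47 | 207 47-49 |
Completion: 200=40  201=4  202=25  203=43  204=22  205=45  206=47  207=49
Turnaround (C−A): 200=23  201=4  202=19  203=24  204=22  205=39  206=32  207=33
Waiting = turnaround − burst: 200=18, 201=0, 202=11, 203=21, 204=14, 205=32, 206=25, 207=26
Total waiting = 18 + 0 + 11 + 21 + 14 + 32 + 25 + 26 = 147

147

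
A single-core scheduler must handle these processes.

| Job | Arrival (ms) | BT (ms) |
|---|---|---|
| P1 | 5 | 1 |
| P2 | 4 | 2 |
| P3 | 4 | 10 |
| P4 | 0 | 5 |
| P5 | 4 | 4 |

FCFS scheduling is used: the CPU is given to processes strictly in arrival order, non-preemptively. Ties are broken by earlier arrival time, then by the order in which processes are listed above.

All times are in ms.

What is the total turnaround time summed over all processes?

55

Timeline: | P4 0-5 | P2 5-7 | P3 7-17 | P5 17-21 | P1 21-22 |
Completion: P1=22  P2=7  P3=17  P4=5  P5=21
Turnaround (C−A): P1=17  P2=3  P3=13  P4=5  P5=17
Turnaround = completion − arrival: P1=17, P2=3, P3=13, P4=5, P5=17
Total turnaround = 17 + 3 + 13 + 5 + 17 = 55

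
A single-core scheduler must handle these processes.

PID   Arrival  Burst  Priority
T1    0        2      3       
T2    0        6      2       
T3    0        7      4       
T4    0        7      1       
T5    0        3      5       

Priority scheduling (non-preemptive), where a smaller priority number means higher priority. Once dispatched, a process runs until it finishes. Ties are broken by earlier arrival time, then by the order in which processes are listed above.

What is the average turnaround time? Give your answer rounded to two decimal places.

Gantt: | T4 0-7 | T2 7-13 | T1 13-15 | T3 15-22 | T5 22-25 |
Completion: T1=15  T2=13  T3=22  T4=7  T5=25
Turnaround times: T1=15, T2=13, T3=22, T4=7, T5=25
Average turnaround = (15+13+22+7+25) / 5 = 82/5 = 16.40

16.40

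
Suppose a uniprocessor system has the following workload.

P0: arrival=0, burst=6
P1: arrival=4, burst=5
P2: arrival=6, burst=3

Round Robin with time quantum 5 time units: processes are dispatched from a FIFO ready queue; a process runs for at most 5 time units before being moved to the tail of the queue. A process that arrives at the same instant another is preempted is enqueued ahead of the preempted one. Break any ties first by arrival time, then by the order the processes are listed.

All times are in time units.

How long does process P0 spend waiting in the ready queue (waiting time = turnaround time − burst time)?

Schedule: | P0 0-5 | P1 5-10 | P0 10-11 | P2 11-14 |
Completion: P0=11  P1=10  P2=14
Turnaround (C−A): P0=11  P1=6  P2=8
Waiting(P0) = turnaround − burst = 11 − 6 = 5

5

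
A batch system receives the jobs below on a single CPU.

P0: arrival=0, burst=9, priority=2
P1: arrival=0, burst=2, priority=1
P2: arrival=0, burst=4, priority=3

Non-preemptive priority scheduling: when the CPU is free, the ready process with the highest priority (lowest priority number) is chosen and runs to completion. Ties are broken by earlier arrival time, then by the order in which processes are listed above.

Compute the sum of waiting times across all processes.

Gantt: | P1 0-2 | P0 2-11 | P2 11-15 |
Completion: P0=11  P1=2  P2=15
Turnaround (C−A): P0=11  P1=2  P2=15
Waiting = turnaround − burst: P0=2, P1=0, P2=11
Total waiting = 2 + 0 + 11 = 13

13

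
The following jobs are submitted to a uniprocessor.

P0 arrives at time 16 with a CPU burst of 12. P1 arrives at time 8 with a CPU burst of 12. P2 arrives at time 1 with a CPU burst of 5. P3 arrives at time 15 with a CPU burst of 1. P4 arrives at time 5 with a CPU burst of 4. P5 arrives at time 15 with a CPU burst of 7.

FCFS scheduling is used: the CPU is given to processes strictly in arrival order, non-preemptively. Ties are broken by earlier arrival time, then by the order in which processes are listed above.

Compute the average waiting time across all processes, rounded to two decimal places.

Timeline: | idle 0-1 | P2 1-6 | P4 6-10 | P1 10-22 | P3 22-23 | P5 23-30 | P0 30-42 |
Completion: P0=42  P1=22  P2=6  P3=23  P4=10  P5=30
Turnaround (C−A): P0=26  P1=14  P2=5  P3=8  P4=5  P5=15
Waiting times: P0=14, P1=2, P2=0, P3=7, P4=1, P5=8
Average waiting = (14+2+0+7+1+8) / 6 = 32/6 = 5.33

5.33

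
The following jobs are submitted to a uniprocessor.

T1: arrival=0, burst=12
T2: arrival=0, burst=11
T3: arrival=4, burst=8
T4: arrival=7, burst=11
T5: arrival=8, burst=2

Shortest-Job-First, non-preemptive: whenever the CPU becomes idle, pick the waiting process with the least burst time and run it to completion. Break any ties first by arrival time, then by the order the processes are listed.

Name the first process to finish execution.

Timeline: | T2 0-11 | T5 11-13 | T3 13-21 | T4 21-32 | T1 32-44 |
Completion: T1=44  T2=11  T3=21  T4=32  T5=13
Finish order: T2 → T5 → T3 → T4 → T1

T2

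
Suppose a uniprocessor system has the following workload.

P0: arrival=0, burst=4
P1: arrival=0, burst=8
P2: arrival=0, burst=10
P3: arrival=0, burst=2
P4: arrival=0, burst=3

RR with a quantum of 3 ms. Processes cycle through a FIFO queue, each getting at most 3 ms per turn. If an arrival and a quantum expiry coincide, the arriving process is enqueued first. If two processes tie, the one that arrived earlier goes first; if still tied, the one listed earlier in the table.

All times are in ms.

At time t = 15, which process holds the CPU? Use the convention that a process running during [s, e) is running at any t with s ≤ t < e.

Gantt: | P0 0-3 | P1 3-6 | P2 6-9 | P3 9-11 | P4 11-14 | P0 14-15 | P1 15-18 | P2 18-21 | P1 21-23 | P2 23-27 |
Completion: P0=15  P1=23  P2=27  P3=11  P4=14
Turnaround (C−A): P0=15  P1=23  P2=27  P3=11  P4=14

P1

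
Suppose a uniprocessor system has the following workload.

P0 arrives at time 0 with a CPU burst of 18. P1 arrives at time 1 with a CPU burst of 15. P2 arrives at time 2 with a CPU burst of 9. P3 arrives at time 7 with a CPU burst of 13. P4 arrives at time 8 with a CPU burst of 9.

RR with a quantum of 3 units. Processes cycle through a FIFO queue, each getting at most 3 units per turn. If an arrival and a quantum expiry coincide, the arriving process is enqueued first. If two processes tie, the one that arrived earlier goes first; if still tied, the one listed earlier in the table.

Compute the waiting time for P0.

Gantt: | P0 0-3 | P1 3-6 | P2 6-9 | P0 9-12 | P1 12-15 | P3 15-18 | P4 18-21 | P2 21-24 | P0 24-27 | P1 27-30 | P3 30-33 | P4 33-36 | P2 36-39 | P0 39-42 | P1 42-45 | P3 45-48 | P4 48-51 | P0 51-54 | P1 54-57 | P3 57-60 | P0 60-63 | P3 63-64 |
Completion: P0=63  P1=57  P2=39  P3=64  P4=51
Turnaround (C−A): P0=63  P1=56  P2=37  P3=57  P4=43
Waiting(P0) = turnaround − burst = 63 − 18 = 45

45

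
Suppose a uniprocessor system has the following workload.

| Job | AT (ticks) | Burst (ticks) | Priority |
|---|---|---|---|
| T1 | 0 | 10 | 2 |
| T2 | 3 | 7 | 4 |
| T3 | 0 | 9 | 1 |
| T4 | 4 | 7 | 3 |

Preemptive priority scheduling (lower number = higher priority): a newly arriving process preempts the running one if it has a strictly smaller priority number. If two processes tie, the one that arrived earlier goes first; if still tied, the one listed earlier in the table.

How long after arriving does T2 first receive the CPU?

Gantt: | T3 0-9 | T1 9-19 | T4 19-26 | T2 26-33 |
Completion: T1=19  T2=33  T3=9  T4=26
Response(T2) = first start − arrival = 26 − 3 = 23

23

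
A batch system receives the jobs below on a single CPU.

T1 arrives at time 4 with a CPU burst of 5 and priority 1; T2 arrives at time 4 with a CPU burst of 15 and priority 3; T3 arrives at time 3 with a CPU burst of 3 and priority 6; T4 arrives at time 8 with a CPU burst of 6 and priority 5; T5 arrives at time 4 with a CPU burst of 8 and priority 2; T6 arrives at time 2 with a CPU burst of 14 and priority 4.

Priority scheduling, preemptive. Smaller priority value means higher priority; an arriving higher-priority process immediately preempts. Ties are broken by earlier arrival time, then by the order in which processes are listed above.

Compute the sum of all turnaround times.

180

Timeline: | idle 0-2 | T6 2-4 | T1 4-9 | T5 9-17 | T2 17-32 | T6 32-44 | T4 44-50 | T3 50-53 |
Completion: T1=9  T2=32  T3=53  T4=50  T5=17  T6=44
Turnaround (C−A): T1=5  T2=28  T3=50  T4=42  T5=13  T6=42
Turnaround = completion − arrival: T1=5, T2=28, T3=50, T4=42, T5=13, T6=42
Total turnaround = 5 + 28 + 50 + 42 + 13 + 42 = 180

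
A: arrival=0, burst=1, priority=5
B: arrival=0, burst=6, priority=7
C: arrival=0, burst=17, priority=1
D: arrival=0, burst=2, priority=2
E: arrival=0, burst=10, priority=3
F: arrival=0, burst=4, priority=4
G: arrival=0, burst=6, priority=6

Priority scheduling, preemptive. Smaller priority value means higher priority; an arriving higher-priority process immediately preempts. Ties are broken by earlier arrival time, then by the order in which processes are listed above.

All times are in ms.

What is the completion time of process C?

17

Gantt: | C 0-17 | D 17-19 | E 19-29 | F 29-33 | A 33-34 | G 34-40 | B 40-46 |
Completion: A=34  B=46  C=17  D=19  E=29  F=33  G=40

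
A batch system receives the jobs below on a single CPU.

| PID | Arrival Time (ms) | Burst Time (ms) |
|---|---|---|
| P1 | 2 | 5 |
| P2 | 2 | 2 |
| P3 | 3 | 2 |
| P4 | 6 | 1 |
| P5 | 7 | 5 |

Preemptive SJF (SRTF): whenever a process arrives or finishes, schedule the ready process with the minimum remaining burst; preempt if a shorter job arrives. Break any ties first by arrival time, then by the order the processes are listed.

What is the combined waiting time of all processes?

Gantt: | idle 0-2 | P2 2-4 | P3 4-6 | P4 6-7 | P1 7-12 | P5 12-17 |
Completion: P1=12  P2=4  P3=6  P4=7  P5=17
Turnaround (C−A): P1=10  P2=2  P3=3  P4=1  P5=10
Waiting = turnaround − burst: P1=5, P2=0, P3=1, P4=0, P5=5
Total waiting = 5 + 0 + 1 + 0 + 5 = 11

11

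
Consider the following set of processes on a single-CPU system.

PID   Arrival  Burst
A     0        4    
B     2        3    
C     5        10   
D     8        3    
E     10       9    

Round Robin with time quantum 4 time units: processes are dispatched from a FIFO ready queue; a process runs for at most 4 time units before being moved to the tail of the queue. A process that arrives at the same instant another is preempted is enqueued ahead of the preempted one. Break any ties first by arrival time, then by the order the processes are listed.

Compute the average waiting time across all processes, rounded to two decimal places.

Timeline: | A 0-4 | B 4-7 | C 7-11 | D 11-14 | E 14-18 | C 18-22 | E 22-26 | C 26-28 | E 28-29 |
Completion: A=4  B=7  C=28  D=14  E=29
Waiting times: A=0, B=2, C=13, D=3, E=10
Average waiting = (0+2+13+3+10) / 5 = 28/5 = 5.60

5.60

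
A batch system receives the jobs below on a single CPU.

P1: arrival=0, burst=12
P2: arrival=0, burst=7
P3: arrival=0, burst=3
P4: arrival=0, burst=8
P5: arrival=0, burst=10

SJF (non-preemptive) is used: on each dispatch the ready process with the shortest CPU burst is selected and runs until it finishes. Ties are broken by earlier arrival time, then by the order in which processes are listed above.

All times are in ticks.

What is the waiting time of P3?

0

Gantt: | P3 0-3 | P2 3-10 | P4 10-18 | P5 18-28 | P1 28-40 |
Completion: P1=40  P2=10  P3=3  P4=18  P5=28
Turnaround (C−A): P1=40  P2=10  P3=3  P4=18  P5=28
Waiting(P3) = turnaround − burst = 3 − 3 = 0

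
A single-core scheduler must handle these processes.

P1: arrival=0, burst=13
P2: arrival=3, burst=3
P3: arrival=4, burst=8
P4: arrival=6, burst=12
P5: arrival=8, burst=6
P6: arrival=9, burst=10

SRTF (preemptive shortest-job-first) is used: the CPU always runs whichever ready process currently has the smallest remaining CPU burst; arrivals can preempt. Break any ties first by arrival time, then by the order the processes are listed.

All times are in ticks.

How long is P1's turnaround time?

Timeline: | P1 0-3 | P2 3-6 | P3 6-14 | P5 14-20 | P1 20-30 | P6 30-40 | P4 40-52 |
Completion: P1=30  P2=6  P3=14  P4=52  P5=20  P6=40
Turnaround (C−A): P1=30  P2=3  P3=10  P4=46  P5=12  P6=31
Turnaround(P1) = completion − arrival = 30 − 0 = 30

30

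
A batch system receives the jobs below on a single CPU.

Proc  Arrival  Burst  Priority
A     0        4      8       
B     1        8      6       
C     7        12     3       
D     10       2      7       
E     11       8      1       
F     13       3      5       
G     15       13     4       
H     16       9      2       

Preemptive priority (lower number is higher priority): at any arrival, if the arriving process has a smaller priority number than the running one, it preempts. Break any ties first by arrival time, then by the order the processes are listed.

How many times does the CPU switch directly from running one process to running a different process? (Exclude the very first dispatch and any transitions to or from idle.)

Schedule: | A 0-1 | B 1-7 | C 7-11 | E 11-19 | H 19-28 | C 28-36 | G 36-49 | F 49-52 | B 52-54 | D 54-56 | A 56-59 |
Completion: A=59  B=54  C=36  D=56  E=19  F=52  G=49  H=28

10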